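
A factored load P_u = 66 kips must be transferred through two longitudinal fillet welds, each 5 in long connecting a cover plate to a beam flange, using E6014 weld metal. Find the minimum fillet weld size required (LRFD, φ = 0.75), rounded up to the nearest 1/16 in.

E60XX → F_EXX = 60 ksi.
Total weld length L = 10 in.
Required throat t_e = P_u / (φ × 0.6 F_EXX × L) = 66 / (0.75 × 0.6 × 60 × 10) = 0.2444 in.
Required leg w = t_e / 0.707 = 0.3457 in → use 3/8 in.

w = 3/8 in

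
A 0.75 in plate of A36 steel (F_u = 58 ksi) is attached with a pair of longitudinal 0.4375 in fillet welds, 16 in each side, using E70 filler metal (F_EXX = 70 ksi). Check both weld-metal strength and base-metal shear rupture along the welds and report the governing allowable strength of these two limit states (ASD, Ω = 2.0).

t_e = 0.707 × 0.4375 = 0.3093 in; L = 32 in.
Weld metal: R_n/Ω = (1/2.0) × 0.6 × 70 × 0.3093 × 32 = 207.9 kip.
Base metal (shear rupture): R_n/Ω = (1/2.0) × 0.6 × 58 × 0.75 × 32 = 417.6 kip.
Governing: weld metal.

R_n/Ω ≈ 208 kip (weld metal governs)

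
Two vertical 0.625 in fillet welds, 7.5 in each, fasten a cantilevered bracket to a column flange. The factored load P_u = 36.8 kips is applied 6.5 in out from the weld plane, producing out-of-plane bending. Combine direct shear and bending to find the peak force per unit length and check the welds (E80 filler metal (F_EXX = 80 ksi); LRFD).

L_w = 2 × 7.5 = 15 in; section modulus (unit throat) S = 2 × L²/6 = 18.75 in².
Direct shear f_v = P/L_w = 36.8/15 = 2.453 kip/in.
Moment M = P × e = 36.8 × 6.5 = 239.2 kip·in; bending f_b = M/S = 12.76 kip/in.
f_max = √(f_v² + f_b²) = √(2.453² + 12.76²) = 12.99 kip/in.
φr_n = 0.75 × 0.6 × 80 × (0.707 × 0.625) = 15.91 kip/in → adequate.

f_max ≈ 13 kip/in; adequate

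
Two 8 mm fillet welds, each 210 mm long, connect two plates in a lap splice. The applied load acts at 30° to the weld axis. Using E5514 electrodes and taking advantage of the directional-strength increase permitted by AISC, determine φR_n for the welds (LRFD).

E55XX → F_EXX = 550 MPa.
t_e = 0.707 × 8 = 5.656 mm; A_we = 5.656 × 420 = 2376 mm².
Directional factor: 1.0 + 0.5 sin^1.5(30°) = 1.177.
F_nw = 0.6 × 550 × 1.177 = 388.3 MPa.
φR_n = 0.75 × 388.3 × 2376 × 10⁻³ = 691.9 kN.

φR_n ≈ 692 kN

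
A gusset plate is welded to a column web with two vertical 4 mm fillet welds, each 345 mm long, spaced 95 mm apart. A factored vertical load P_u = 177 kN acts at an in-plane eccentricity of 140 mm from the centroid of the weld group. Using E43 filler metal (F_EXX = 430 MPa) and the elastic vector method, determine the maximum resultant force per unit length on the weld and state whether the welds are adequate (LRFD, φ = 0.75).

Total weld length L_w = 690 mm. Treat welds as unit-width lines.
Polar moment about centroid: J = 2[d³/12 + d(b/2)²] = 2[345³/12 + 345×47.5²] = 8401000 mm³.
Direct shear f_v = P/L_w = 177×10³ / 690 = 256.5 N/mm (vertical).
Torsion M = P·e = 177×10³ × 140 = 24780000 N·mm.
Critical point at (x, y) = (47.5, 172.5) from centroid. f_tx = M·y/J = 508.8 N/mm; f_ty = M·x/J = 140.1 N/mm.
Resultant f_max = √[f_tx² + (f_v + f_ty)²] = √[508.8² + (256.5 + 140.1)²] = 645.2 N/mm.
Capacity per unit length: φr_n = 0.75 × 0.6 × 430 × (0.707 × 4) = 547.2 N/mm.
645.2 > 547.2 → NOT adequate.

f_max ≈ 645 N/mm; NOT adequate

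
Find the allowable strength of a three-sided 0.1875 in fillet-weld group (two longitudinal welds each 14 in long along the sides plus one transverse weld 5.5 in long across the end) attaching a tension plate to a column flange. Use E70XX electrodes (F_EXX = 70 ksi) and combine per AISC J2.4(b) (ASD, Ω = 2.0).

t_e = 0.707 × 0.1875 = 0.1326 in.
R_nwl = 0.6 × 70 × 0.1326 × 28 = 155.9 kip (longitudinal, 2 welds).
R_nwt = 0.6 × 70 × 0.1326 × 5.5 = 30.62 kip (transverse, base value).
(i) R_nwl + R_nwt = 186.5 kip; (ii) 0.85 R_nwl + 1.5 R_nwt = 178.4 kip.
R_n = max = 186.5 kip [governs: (i)]; R_n/Ω = 93.26 kip.

R_n/Ω ≈ 93.3 kip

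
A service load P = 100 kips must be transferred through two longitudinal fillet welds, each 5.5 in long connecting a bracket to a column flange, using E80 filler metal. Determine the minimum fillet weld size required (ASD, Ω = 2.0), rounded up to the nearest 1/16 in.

w = 9/16 in

E80XX → F_EXX = 80 ksi.
Total weld length L = 11 in.
Required throat t_e = P × Ω / (0.6 F_EXX × L) = 100 × 2.0 / (0.6 × 80 × 11) = 0.3788 in.
Required leg w = t_e / 0.707 = 0.5358 in → use 9/16 in.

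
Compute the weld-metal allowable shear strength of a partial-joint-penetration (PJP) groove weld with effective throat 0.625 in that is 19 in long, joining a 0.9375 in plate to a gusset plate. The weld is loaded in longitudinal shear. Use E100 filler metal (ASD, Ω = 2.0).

R_n/Ω ≈ 356 kip

E100XX → F_EXX = 100 ksi.
Effective throat (given) t_e = 0.625 in.
A_we = 0.625 × 19 = 11.88 in².
F_nw = 0.6 F_EXX = 60 ksi.
R_n/Ω = (60 × 11.88) / 2.0 = 356.2 kip.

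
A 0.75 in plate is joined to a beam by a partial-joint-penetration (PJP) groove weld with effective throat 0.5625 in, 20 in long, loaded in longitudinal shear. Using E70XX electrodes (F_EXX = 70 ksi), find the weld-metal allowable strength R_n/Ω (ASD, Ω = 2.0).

R_n/Ω ≈ 236 kip

Effective throat (given) t_e = 0.5625 in.
A_we = 0.5625 × 20 = 11.25 in².
F_nw = 0.6 F_EXX = 42 ksi.
R_n/Ω = (42 × 11.25) / 2.0 = 236.2 kip.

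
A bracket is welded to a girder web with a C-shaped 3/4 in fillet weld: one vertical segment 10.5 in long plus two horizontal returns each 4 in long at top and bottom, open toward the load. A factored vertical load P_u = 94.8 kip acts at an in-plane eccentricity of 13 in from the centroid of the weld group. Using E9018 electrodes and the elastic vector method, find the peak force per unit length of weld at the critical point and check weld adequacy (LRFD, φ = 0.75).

f_max ≈ 24.8 kip/in; NOT adequate

E90XX → F_EXX = 90 ksi.
Total weld length L_w = 18.5 in. Treat welds as unit-width lines.
Centroid: x̄ = 2×4×2 / 18.5 = 0.8649 in from the vertical weld.
Polar moment about centroid: J = I_x + I_y = [10.5³/12 + 2×4×5.25²] + [10.5×0.8649² + 2(4³/12 + 4×1.135²)] = 345.8 in³.
Direct shear f_v = P/L_w = 94.8 / 18.5 = 5.124 kip/in (vertical).
Torsion M = P·e = 94.8 × 13 = 1232.4 kip·in.
Critical point at (x, y) = (3.135, 5.25) from centroid. f_tx = M·y/J = 18.71 kip/in; f_ty = M·x/J = 11.17 kip/in.
Resultant f_max = √[f_tx² + (f_v + f_ty)²] = √[18.71² + (5.124 + 11.17)²] = 24.81 kip/in.
Capacity per unit length: φr_n = 0.75 × 0.6 × 90 × (0.707 × 0.75) = 21.48 kip/in.
24.81 > 21.48 → NOT adequate.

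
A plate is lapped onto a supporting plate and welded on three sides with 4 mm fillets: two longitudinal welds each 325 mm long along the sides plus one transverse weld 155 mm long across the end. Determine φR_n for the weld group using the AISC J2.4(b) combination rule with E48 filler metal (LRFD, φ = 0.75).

φR_n ≈ 492 kN

E48XX → F_EXX = 480 MPa.
t_e = 0.707 × 4 = 2.828 mm.
R_nwl = 0.6 × 480 × 2.828 × 650 × 10⁻³ = 529.4 kN (longitudinal, 2 welds).
R_nwt = 0.6 × 480 × 2.828 × 155 × 10⁻³ = 126.2 kN (transverse, base value).
(i) R_nwl + R_nwt = 655.6 kN; (ii) 0.85 R_nwl + 1.5 R_nwt = 639.4 kN.
R_n = max = 655.6 kN [governs: (i)]; φR_n = 491.7 kN.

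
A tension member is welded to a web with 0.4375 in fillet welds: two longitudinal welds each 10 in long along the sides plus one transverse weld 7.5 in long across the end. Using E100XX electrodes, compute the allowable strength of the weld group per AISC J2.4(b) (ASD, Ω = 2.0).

R_n/Ω ≈ 262 kips

E100XX → F_EXX = 100 ksi.
t_e = 0.707 × 0.4375 = 0.3093 in.
R_nwl = 0.6 × 100 × 0.3093 × 20 = 371.2 kips (longitudinal, 2 welds).
R_nwt = 0.6 × 100 × 0.3093 × 7.5 = 139.2 kips (transverse, base value).
(i) R_nwl + R_nwt = 510.4 kips; (ii) 0.85 R_nwl + 1.5 R_nwt = 524.3 kips.
R_n = max = 524.3 kips [governs: (ii)]; R_n/Ω = 262.1 kips.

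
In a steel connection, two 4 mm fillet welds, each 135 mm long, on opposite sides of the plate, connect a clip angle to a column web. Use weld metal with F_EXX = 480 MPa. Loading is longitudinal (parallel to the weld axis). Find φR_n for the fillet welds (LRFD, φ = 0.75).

φR_n ≈ 165 kN

Effective throat t_e = 0.707 × 4 = 2.828 mm.
Total length L = 270 mm; A_we = 2.828 × 270 = 763.6 mm².
F_nw = 0.6 F_EXX = 0.6 × 480 = 288 MPa.
φR_n = 0.75 × 288 × 763.6 × 10⁻³ = 164.9 kN.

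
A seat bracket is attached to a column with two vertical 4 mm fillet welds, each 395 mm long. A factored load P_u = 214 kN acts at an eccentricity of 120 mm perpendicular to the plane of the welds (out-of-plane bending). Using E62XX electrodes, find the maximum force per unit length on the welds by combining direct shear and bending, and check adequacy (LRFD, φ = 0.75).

f_max ≈ 563 N/mm; adequate

E62XX → F_EXX = 620 MPa.
L_w = 2 × 395 = 790 mm; section modulus (unit throat) S = 2 × L²/6 = 52010 mm².
Direct shear f_v = P/L_w = 214×10³/790 = 270.9 N/mm.
Moment M = P × e = 214×10³ × 120 = 25680000 N·mm; bending f_b = M/S = 493.8 N/mm.
f_max = √(f_v² + f_b²) = √(270.9² + 493.8²) = 563.2 N/mm.
φr_n = 0.75 × 0.6 × 620 × (0.707 × 4) = 789 N/mm → adequate.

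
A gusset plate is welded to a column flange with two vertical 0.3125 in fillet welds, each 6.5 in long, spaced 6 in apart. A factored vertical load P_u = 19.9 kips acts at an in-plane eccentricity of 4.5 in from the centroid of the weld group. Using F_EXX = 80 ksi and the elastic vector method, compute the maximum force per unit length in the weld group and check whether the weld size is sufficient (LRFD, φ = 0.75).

Total weld length L_w = 13 in. Treat welds as unit-width lines.
Polar moment about centroid: J = 2[d³/12 + d(b/2)²] = 2[6.5³/12 + 6.5×3²] = 162.8 in³.
Direct shear f_v = P/L_w = 19.9 / 13 = 1.531 kip/in (vertical).
Torsion M = P·e = 19.9 × 4.5 = 89.55 kip·in.
Critical point at (x, y) = (3, 3.25) from centroid. f_tx = M·y/J = 1.788 kip/in; f_ty = M·x/J = 1.65 kip/in.
Resultant f_max = √[f_tx² + (f_v + f_ty)²] = √[1.788² + (1.531 + 1.65)²] = 3.649 kip/in.
Capacity per unit length: φr_n = 0.75 × 0.6 × 80 × (0.707 × 0.3125) = 7.954 kip/in.
3.649 ≤ 7.954 → adequate.

f_max ≈ 3.65 kip/in; adequate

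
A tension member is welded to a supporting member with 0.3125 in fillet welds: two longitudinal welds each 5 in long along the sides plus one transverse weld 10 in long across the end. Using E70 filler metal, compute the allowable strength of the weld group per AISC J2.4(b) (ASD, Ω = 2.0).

E70XX → F_EXX = 70 ksi.
t_e = 0.707 × 0.3125 = 0.2209 in.
R_nwl = 0.6 × 70 × 0.2209 × 10 = 92.79 kip (longitudinal, 2 welds).
R_nwt = 0.6 × 70 × 0.2209 × 10 = 92.79 kip (transverse, base value).
(i) R_nwl + R_nwt = 185.6 kip; (ii) 0.85 R_nwl + 1.5 R_nwt = 218.1 kip.
R_n = max = 218.1 kip [governs: (ii)]; R_n/Ω = 109 kip.

R_n/Ω ≈ 109 kip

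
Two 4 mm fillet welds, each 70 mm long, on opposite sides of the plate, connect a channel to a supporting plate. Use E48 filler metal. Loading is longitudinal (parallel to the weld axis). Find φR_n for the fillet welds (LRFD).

φR_n ≈ 85.5 kN

E48XX → F_EXX = 480 MPa.
Effective throat t_e = 0.707 × 4 = 2.828 mm.
Total length L = 140 mm; A_we = 2.828 × 140 = 395.9 mm².
F_nw = 0.6 F_EXX = 0.6 × 480 = 288 MPa.
φR_n = 0.75 × 288 × 395.9 × 10⁻³ = 85.52 kN.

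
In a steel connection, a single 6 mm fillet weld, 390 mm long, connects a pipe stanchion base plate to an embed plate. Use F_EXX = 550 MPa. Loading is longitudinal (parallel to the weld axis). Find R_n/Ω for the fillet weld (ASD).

Effective throat t_e = 0.707 × 6 = 4.242 mm.
Total length L = 390 mm; A_we = 4.242 × 390 = 1654 mm².
F_nw = 0.6 F_EXX = 0.6 × 550 = 330 MPa.
R_n = 330 × 1654 × 10⁻³ = 545.9 kN; R_n/Ω = 545.9/2.0 = 273 kN.

R_n/Ω ≈ 273 kN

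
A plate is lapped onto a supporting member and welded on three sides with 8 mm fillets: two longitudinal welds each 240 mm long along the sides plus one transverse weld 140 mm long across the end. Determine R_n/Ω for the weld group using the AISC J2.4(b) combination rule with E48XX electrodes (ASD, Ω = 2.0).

E48XX → F_EXX = 480 MPa.
t_e = 0.707 × 8 = 5.656 mm.
R_nwl = 0.6 × 480 × 5.656 × 480 × 10⁻³ = 781.9 kN (longitudinal, 2 welds).
R_nwt = 0.6 × 480 × 5.656 × 140 × 10⁻³ = 228 kN (transverse, base value).
(i) R_nwl + R_nwt = 1010 kN; (ii) 0.85 R_nwl + 1.5 R_nwt = 1007 kN.
R_n = max = 1010 kN [governs: (i)]; R_n/Ω = 505 kN.

R_n/Ω ≈ 505 kN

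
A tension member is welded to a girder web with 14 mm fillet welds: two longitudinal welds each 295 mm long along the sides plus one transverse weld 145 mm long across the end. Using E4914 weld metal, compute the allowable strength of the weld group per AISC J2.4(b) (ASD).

E49XX → F_EXX = 490 MPa.
t_e = 0.707 × 14 = 9.898 mm.
R_nwl = 0.6 × 490 × 9.898 × 590 × 10⁻³ = 1717 kN (longitudinal, 2 welds).
R_nwt = 0.6 × 490 × 9.898 × 145 × 10⁻³ = 422 kN (transverse, base value).
(i) R_nwl + R_nwt = 2139 kN; (ii) 0.85 R_nwl + 1.5 R_nwt = 2092 kN.
R_n = max = 2139 kN [governs: (i)]; R_n/Ω = 1069 kN.

R_n/Ω ≈ 1070 kN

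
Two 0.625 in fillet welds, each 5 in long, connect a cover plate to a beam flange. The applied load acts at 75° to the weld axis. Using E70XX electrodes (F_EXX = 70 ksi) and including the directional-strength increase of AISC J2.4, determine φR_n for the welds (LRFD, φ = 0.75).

t_e = 0.707 × 0.625 = 0.4419 in; A_we = 0.4419 × 10 = 4.419 in².
Directional factor: 1.0 + 0.5 sin^1.5(75°) = 1.475.
F_nw = 0.6 × 70 × 1.475 = 61.94 ksi.
φR_n = 0.75 × 61.94 × 4.419 = 205.3 kip.

φR_n ≈ 205 kip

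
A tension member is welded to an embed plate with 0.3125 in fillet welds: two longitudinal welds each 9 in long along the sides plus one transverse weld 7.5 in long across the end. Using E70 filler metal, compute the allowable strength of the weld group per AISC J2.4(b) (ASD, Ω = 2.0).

E70XX → F_EXX = 70 ksi.
t_e = 0.707 × 0.3125 = 0.2209 in.
R_nwl = 0.6 × 70 × 0.2209 × 18 = 167 kips (longitudinal, 2 welds).
R_nwt = 0.6 × 70 × 0.2209 × 7.5 = 69.6 kips (transverse, base value).
(i) R_nwl + R_nwt = 236.6 kips; (ii) 0.85 R_nwl + 1.5 R_nwt = 246.4 kips.
R_n = max = 246.4 kips [governs: (ii)]; R_n/Ω = 123.2 kips.

R_n/Ω ≈ 123 kips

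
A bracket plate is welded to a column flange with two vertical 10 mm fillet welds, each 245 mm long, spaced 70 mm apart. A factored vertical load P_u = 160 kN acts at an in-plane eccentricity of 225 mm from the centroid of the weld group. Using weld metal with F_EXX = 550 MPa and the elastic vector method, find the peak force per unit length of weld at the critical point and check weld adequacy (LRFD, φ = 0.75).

f_max ≈ 1620 N/mm; adequate

Total weld length L_w = 490 mm. Treat welds as unit-width lines.
Polar moment about centroid: J = 2[d³/12 + d(b/2)²] = 2[245³/12 + 245×35²] = 3051000 mm³.
Direct shear f_v = P/L_w = 160×10³ / 490 = 326.5 N/mm (vertical).
Torsion M = P·e = 160×10³ × 225 = 36000000 N·mm.
Critical point at (x, y) = (35, 122.5) from centroid. f_tx = M·y/J = 1445 N/mm; f_ty = M·x/J = 412.9 N/mm.
Resultant f_max = √[f_tx² + (f_v + f_ty)²] = √[1445² + (326.5 + 412.9)²] = 1623 N/mm.
Capacity per unit length: φr_n = 0.75 × 0.6 × 550 × (0.707 × 10) = 1750 N/mm.
1623 ≤ 1750 → adequate.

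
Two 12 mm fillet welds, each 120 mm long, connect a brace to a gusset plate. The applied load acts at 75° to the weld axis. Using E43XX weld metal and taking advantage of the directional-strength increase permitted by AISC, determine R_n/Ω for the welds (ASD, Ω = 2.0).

R_n/Ω ≈ 387 kN

E43XX → F_EXX = 430 MPa.
t_e = 0.707 × 12 = 8.484 mm; A_we = 8.484 × 240 = 2036 mm².
Directional factor: 1.0 + 0.5 sin^1.5(75°) = 1.475.
F_nw = 0.6 × 430 × 1.475 = 380.5 MPa.
R_n/Ω = (380.5 × 2036) / 2.0 × 10⁻³ = 387.3 kN.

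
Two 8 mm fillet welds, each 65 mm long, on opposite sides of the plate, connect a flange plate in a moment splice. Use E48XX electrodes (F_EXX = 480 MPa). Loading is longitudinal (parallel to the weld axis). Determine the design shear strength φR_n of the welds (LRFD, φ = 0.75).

Effective throat t_e = 0.707 × 8 = 5.656 mm.
Total length L = 130 mm; A_we = 5.656 × 130 = 735.3 mm².
F_nw = 0.6 F_EXX = 0.6 × 480 = 288 MPa.
φR_n = 0.75 × 288 × 735.3 × 10⁻³ = 158.8 kN.

φR_n ≈ 159 kN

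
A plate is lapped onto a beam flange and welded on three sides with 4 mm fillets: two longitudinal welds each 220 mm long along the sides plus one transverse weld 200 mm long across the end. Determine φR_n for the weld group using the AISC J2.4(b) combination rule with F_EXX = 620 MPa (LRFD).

t_e = 0.707 × 4 = 2.828 mm.
R_nwl = 0.6 × 620 × 2.828 × 440 × 10⁻³ = 462.9 kN (longitudinal, 2 welds).
R_nwt = 0.6 × 620 × 2.828 × 200 × 10⁻³ = 210.4 kN (transverse, base value).
(i) R_nwl + R_nwt = 673.3 kN; (ii) 0.85 R_nwl + 1.5 R_nwt = 709.1 kN.
R_n = max = 709.1 kN [governs: (ii)]; φR_n = 531.8 kN.

φR_n ≈ 532 kN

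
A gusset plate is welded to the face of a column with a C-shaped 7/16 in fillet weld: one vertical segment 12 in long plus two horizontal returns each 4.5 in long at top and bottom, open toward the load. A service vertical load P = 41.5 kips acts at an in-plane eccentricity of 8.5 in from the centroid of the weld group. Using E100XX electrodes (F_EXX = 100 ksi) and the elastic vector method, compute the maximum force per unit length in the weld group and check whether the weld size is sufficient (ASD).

f_max ≈ 6.07 kip/in; adequate

Total weld length L_w = 21 in. Treat welds as unit-width lines.
Centroid: x̄ = 2×4.5×2.25 / 21 = 0.9643 in from the vertical weld.
Polar moment about centroid: J = I_x + I_y = [12³/12 + 2×4.5×6²] + [12×0.9643² + 2(4.5³/12 + 4.5×1.286²)] = 509.2 in³.
Direct shear f_v = P/L_w = 41.5 / 21 = 1.976 kip/in (vertical).
Torsion M = P·e = 41.5 × 8.5 = 352.75 kip·in.
Critical point at (x, y) = (3.536, 6) from centroid. f_tx = M·y/J = 4.156 kip/in; f_ty = M·x/J = 2.449 kip/in.
Resultant f_max = √[f_tx² + (f_v + f_ty)²] = √[4.156² + (1.976 + 2.449)²] = 6.071 kip/in.
Capacity per unit length: r_n/Ω = (1/2.0) × 0.6 × 100 × (0.707 × 0.4375) = 9.279 kip/in.
6.071 ≤ 9.279 → adequate.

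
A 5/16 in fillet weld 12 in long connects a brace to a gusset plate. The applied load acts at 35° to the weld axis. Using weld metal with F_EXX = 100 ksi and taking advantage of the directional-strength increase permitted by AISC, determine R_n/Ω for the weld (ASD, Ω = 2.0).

R_n/Ω ≈ 96.8 kips

t_e = 0.707 × 0.3125 = 0.2209 in; A_we = 0.2209 × 12 = 2.651 in².
Directional factor: 1.0 + 0.5 sin^1.5(35°) = 1.217.
F_nw = 0.6 × 100 × 1.217 = 73.03 ksi.
R_n/Ω = (73.03 × 2.651) / 2.0 = 96.81 kips.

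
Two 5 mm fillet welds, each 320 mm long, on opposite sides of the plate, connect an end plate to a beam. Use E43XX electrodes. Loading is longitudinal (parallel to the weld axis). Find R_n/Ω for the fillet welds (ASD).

E43XX → F_EXX = 430 MPa.
Effective throat t_e = 0.707 × 5 = 3.535 mm.
Total length L = 640 mm; A_we = 3.535 × 640 = 2262 mm².
F_nw = 0.6 F_EXX = 0.6 × 430 = 258 MPa.
R_n = 258 × 2262 × 10⁻³ = 583.7 kN; R_n/Ω = 583.7/2.0 = 291.8 kN.

R_n/Ω ≈ 292 kN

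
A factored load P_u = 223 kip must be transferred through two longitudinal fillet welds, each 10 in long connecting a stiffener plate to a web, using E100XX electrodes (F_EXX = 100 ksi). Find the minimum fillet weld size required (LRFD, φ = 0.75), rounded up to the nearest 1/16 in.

Total weld length L = 20 in.
Required throat t_e = P_u / (φ × 0.6 F_EXX × L) = 223 / (0.75 × 0.6 × 100 × 20) = 0.2478 in.
Required leg w = t_e / 0.707 = 0.3505 in → use 3/8 in.

w = 3/8 in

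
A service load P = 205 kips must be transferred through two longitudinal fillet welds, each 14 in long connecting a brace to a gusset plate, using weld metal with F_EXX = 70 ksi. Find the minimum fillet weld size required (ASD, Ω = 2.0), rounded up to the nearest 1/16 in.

Total weld length L = 28 in.
Required throat t_e = P × Ω / (0.6 F_EXX × L) = 205 × 2.0 / (0.6 × 70 × 28) = 0.3486 in.
Required leg w = t_e / 0.707 = 0.4931 in → use 1/2 in.

w = 1/2 in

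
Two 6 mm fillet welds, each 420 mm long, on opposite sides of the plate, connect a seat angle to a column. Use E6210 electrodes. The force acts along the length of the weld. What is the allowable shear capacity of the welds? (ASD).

E62XX → F_EXX = 620 MPa.
Effective throat t_e = 0.707 × 6 = 4.242 mm.
Total length L = 840 mm; A_we = 4.242 × 840 = 3563 mm².
F_nw = 0.6 F_EXX = 0.6 × 620 = 372 MPa.
R_n = 372 × 3563 × 10⁻³ = 1326 kN; R_n/Ω = 1326/2.0 = 662.8 kN.

R_n/Ω ≈ 663 kN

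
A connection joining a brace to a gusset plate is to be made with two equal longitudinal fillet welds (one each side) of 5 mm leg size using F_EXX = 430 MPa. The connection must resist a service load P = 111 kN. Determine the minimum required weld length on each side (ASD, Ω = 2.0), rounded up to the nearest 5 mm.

Throat t_e = 0.707 × 5 = 3.535 mm.
r_n/Ω = (0.6 × 430 × 3.535) / 2.0 = 456 N/mm = 0.456 kN/mm.
L_req = P / (r_n/Ω) = 111 / 0.456 = 243.4 mm total.
Per side: 243.4 / 2 = 121.7 mm.
Round up → use L = 125 mm on each side.

L = 125 mm on each side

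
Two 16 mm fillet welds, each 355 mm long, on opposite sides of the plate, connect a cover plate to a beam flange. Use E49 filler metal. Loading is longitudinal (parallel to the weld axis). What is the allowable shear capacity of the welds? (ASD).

R_n/Ω ≈ 1180 kN

E49XX → F_EXX = 490 MPa.
Effective throat t_e = 0.707 × 16 = 11.31 mm.
Total length L = 710 mm; A_we = 11.31 × 710 = 8032 mm².
F_nw = 0.6 F_EXX = 0.6 × 490 = 294 MPa.
R_n = 294 × 8032 × 10⁻³ = 2361 kN; R_n/Ω = 2361/2.0 = 1181 kN.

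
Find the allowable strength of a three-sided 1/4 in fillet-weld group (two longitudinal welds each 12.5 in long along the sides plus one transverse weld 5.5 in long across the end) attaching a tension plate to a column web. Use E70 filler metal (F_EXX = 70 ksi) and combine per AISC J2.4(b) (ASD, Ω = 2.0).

R_n/Ω ≈ 113 kip

t_e = 0.707 × 0.25 = 0.1767 in.
R_nwl = 0.6 × 70 × 0.1767 × 25 = 185.6 kip (longitudinal, 2 welds).
R_nwt = 0.6 × 70 × 0.1767 × 5.5 = 40.83 kip (transverse, base value).
(i) R_nwl + R_nwt = 226.4 kip; (ii) 0.85 R_nwl + 1.5 R_nwt = 219 kip.
R_n = max = 226.4 kip [governs: (i)]; R_n/Ω = 113.2 kip.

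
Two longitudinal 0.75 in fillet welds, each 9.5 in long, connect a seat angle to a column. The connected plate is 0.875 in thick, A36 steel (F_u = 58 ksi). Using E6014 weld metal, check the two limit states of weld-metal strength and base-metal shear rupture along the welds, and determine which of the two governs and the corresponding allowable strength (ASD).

E60XX → F_EXX = 60 ksi.
t_e = 0.707 × 0.75 = 0.5302 in; L = 19 in.
Weld metal: R_n/Ω = (1/2.0) × 0.6 × 60 × 0.5302 × 19 = 181.3 kip.
Base metal (shear rupture): R_n/Ω = (1/2.0) × 0.6 × 58 × 0.875 × 19 = 289.3 kip.
Governing: weld metal.

R_n/Ω ≈ 181 kip (weld metal governs)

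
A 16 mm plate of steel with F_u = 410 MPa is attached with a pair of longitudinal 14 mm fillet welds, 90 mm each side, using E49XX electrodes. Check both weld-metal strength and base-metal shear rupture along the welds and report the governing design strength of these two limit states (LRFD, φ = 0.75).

φR_n ≈ 393 kN (weld metal governs)

E49XX → F_EXX = 490 MPa.
t_e = 0.707 × 14 = 9.898 mm; L = 180 mm.
Weld metal: φR_n = 0.75 × 0.6 × 490 × 9.898 × 180 × 10⁻³ = 392.9 kN.
Base metal (shear rupture): φR_n = 0.75 × 0.6 × 410 × 16 × 180 × 10⁻³ = 531.4 kN.
Governing: weld metal.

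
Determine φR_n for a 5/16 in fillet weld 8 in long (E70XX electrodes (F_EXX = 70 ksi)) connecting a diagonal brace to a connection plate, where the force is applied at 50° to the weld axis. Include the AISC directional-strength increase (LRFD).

φR_n ≈ 74.3 kips

t_e = 0.707 × 0.3125 = 0.2209 in; A_we = 0.2209 × 8 = 1.767 in².
Directional factor: 1.0 + 0.5 sin^1.5(50°) = 1.335.
F_nw = 0.6 × 70 × 1.335 = 56.08 ksi.
φR_n = 0.75 × 56.08 × 1.767 = 74.34 kips.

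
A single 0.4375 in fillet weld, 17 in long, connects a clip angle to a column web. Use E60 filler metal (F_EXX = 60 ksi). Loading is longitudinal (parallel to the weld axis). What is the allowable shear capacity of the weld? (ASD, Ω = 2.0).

R_n/Ω ≈ 94.6 kips

Effective throat t_e = 0.707 × 0.4375 = 0.3093 in.
Total length L = 17 in; A_we = 0.3093 × 17 = 5.258 in².
F_nw = 0.6 F_EXX = 0.6 × 60 = 36 ksi.
R_n = 36 × 5.258 = 189.3 kips; R_n/Ω = 189.3/2.0 = 94.65 kips.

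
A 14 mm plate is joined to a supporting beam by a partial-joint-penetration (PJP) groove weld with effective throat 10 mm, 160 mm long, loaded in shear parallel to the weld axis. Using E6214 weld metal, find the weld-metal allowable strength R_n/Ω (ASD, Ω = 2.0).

E62XX → F_EXX = 620 MPa.
Effective throat (given) t_e = 10 mm.
A_we = 10 × 160 = 1600 mm².
F_nw = 0.6 F_EXX = 372 MPa.
R_n/Ω = (372 × 1600) / 2.0 × 10⁻³ = 297.6 kN.

R_n/Ω ≈ 298 kN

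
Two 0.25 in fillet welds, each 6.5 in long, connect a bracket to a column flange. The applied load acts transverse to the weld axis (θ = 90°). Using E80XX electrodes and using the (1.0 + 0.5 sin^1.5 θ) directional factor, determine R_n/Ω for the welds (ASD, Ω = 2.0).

R_n/Ω ≈ 82.7 kip

E80XX → F_EXX = 80 ksi.
t_e = 0.707 × 0.25 = 0.1767 in; A_we = 0.1767 × 13 = 2.298 in².
Directional factor: 1.0 + 0.5 sin^1.5(90°) = 1.5.
F_nw = 0.6 × 80 × 1.5 = 72 ksi.
R_n/Ω = (72 × 2.298) / 2.0 = 82.72 kip.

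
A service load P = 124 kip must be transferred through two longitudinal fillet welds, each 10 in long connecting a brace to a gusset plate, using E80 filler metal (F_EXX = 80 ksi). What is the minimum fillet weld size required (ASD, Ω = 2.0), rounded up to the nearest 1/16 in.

Total weld length L = 20 in.
Required throat t_e = P × Ω / (0.6 F_EXX × L) = 124 × 2.0 / (0.6 × 80 × 20) = 0.2583 in.
Required leg w = t_e / 0.707 = 0.3654 in → use 3/8 in.

w = 3/8 in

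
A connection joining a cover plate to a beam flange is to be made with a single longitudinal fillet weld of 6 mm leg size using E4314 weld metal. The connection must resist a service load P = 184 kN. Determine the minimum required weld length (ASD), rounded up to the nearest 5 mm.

E43XX → F_EXX = 430 MPa.
Throat t_e = 0.707 × 6 = 4.242 mm.
r_n/Ω = (0.6 × 430 × 4.242) / 2.0 = 547.2 N/mm = 0.5472 kN/mm.
L_req = P / (r_n/Ω) = 184 / 0.5472 = 336.2 mm total.
Round up → use L = 340 mm.

L = 340 mm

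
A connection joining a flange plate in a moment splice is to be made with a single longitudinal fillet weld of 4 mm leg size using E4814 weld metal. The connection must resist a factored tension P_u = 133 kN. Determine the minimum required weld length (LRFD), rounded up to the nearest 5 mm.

L = 220 mm

E48XX → F_EXX = 480 MPa.
Throat t_e = 0.707 × 4 = 2.828 mm.
φr_n = 0.75 × 0.6 × 480 × 2.828 × 10⁻³ = 0.6108 kN/mm.
L_req = P_u / φr_n = 133 / 0.6108 = 217.7 mm total.
Round up → use L = 220 mm.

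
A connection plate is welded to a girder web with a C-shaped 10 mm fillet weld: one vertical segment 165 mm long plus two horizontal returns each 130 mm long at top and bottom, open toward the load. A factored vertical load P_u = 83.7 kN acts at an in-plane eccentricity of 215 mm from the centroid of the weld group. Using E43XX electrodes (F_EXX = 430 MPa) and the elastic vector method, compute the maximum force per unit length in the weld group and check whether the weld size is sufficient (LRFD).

f_max ≈ 904 N/mm; adequate

Total weld length L_w = 425 mm. Treat welds as unit-width lines.
Centroid: x̄ = 2×130×65 / 425 = 39.76 mm from the vertical weld.
Polar moment about centroid: J = I_x + I_y = [165³/12 + 2×130×82.5²] + [165×39.76² + 2(130³/12 + 130×25.24²)] = 2937000 mm³.
Direct shear f_v = P/L_w = 83.7×10³ / 425 = 196.9 N/mm (vertical).
Torsion M = P·e = 83.7×10³ × 215 = 17996000 N·mm.
Critical point at (x, y) = (90.24, 82.5) from centroid. f_tx = M·y/J = 505.6 N/mm; f_ty = M·x/J = 553 N/mm.
Resultant f_max = √[f_tx² + (f_v + f_ty)²] = √[505.6² + (196.9 + 553)²] = 904.4 N/mm.
Capacity per unit length: φr_n = 0.75 × 0.6 × 430 × (0.707 × 10) = 1368 N/mm.
904.4 ≤ 1368 → adequate.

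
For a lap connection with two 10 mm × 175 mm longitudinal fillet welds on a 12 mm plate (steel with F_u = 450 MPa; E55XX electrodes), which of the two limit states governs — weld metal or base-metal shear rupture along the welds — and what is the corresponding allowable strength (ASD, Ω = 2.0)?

E55XX → F_EXX = 550 MPa.
t_e = 0.707 × 10 = 7.07 mm; L = 350 mm.
Weld metal: R_n/Ω = (1/2.0) × 0.6 × 550 × 7.07 × 350 × 10⁻³ = 408.3 kN.
Base metal (shear rupture): R_n/Ω = (1/2.0) × 0.6 × 450 × 12 × 350 × 10⁻³ = 567 kN.
Governing: weld metal.

R_n/Ω ≈ 408 kN (weld metal governs)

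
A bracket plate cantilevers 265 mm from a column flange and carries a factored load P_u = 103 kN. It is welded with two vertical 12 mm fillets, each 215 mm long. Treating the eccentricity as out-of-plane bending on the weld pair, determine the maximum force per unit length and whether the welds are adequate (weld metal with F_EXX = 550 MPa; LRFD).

f_max ≈ 1790 N/mm; adequate

L_w = 2 × 215 = 430 mm; section modulus (unit throat) S = 2 × L²/6 = 15410 mm².
Direct shear f_v = P/L_w = 103×10³/430 = 239.5 N/mm.
Moment M = P × e = 103×10³ × 265 = 27295000 N·mm; bending f_b = M/S = 1771 N/mm.
f_max = √(f_v² + f_b²) = √(239.5² + 1771²) = 1788 N/mm.
φr_n = 0.75 × 0.6 × 550 × (0.707 × 12) = 2100 N/mm → adequate.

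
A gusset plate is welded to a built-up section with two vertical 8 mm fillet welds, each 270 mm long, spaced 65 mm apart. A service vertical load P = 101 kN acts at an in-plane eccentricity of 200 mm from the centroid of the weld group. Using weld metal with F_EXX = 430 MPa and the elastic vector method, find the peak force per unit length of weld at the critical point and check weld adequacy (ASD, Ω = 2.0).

f_max ≈ 793 N/mm; NOT adequate

Total weld length L_w = 540 mm. Treat welds as unit-width lines.
Polar moment about centroid: J = 2[d³/12 + d(b/2)²] = 2[270³/12 + 270×32.5²] = 3851000 mm³.
Direct shear f_v = P/L_w = 101×10³ / 540 = 187 N/mm (vertical).
Torsion M = P·e = 101×10³ × 200 = 20200000 N·mm.
Critical point at (x, y) = (32.5, 135) from centroid. f_tx = M·y/J = 708.2 N/mm; f_ty = M·x/J = 170.5 N/mm.
Resultant f_max = √[f_tx² + (f_v + f_ty)²] = √[708.2² + (187 + 170.5)²] = 793.3 N/mm.
Capacity per unit length: r_n/Ω = (1/2.0) × 0.6 × 430 × (0.707 × 8) = 729.6 N/mm.
793.3 > 729.6 → NOT adequate.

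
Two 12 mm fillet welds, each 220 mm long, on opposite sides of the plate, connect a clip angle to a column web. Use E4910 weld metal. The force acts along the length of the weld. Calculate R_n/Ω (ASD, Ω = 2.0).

E49XX → F_EXX = 490 MPa.
Effective throat t_e = 0.707 × 12 = 8.484 mm.
Total length L = 440 mm; A_we = 8.484 × 440 = 3733 mm².
F_nw = 0.6 F_EXX = 0.6 × 490 = 294 MPa.
R_n = 294 × 3733 × 10⁻³ = 1097 kN; R_n/Ω = 1097/2.0 = 548.7 kN.

R_n/Ω ≈ 549 kN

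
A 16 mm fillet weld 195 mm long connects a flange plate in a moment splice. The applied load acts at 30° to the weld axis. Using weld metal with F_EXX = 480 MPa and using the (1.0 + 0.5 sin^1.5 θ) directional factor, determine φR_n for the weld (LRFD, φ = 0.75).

t_e = 0.707 × 16 = 11.31 mm; A_we = 11.31 × 195 = 2206 mm².
Directional factor: 1.0 + 0.5 sin^1.5(30°) = 1.177.
F_nw = 0.6 × 480 × 1.177 = 338.9 MPa.
φR_n = 0.75 × 338.9 × 2206 × 10⁻³ = 560.7 kN.

φR_n ≈ 561 kN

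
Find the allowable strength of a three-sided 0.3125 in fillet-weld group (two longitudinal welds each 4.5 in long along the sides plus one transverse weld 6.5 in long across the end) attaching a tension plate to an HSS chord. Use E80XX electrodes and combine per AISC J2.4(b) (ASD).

R_n/Ω ≈ 92.3 kip

E80XX → F_EXX = 80 ksi.
t_e = 0.707 × 0.3125 = 0.2209 in.
R_nwl = 0.6 × 80 × 0.2209 × 9 = 95.44 kip (longitudinal, 2 welds).
R_nwt = 0.6 × 80 × 0.2209 × 6.5 = 68.93 kip (transverse, base value).
(i) R_nwl + R_nwt = 164.4 kip; (ii) 0.85 R_nwl + 1.5 R_nwt = 184.5 kip.
R_n = max = 184.5 kip [governs: (ii)]; R_n/Ω = 92.26 kip.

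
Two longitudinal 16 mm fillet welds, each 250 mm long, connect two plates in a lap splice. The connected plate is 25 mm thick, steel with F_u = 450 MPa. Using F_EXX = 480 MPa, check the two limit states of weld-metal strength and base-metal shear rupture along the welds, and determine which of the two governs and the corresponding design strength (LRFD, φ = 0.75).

φR_n ≈ 1220 kN (weld metal governs)

t_e = 0.707 × 16 = 11.31 mm; L = 500 mm.
Weld metal: φR_n = 0.75 × 0.6 × 480 × 11.31 × 500 × 10⁻³ = 1222 kN.
Base metal (shear rupture): φR_n = 0.75 × 0.6 × 450 × 25 × 500 × 10⁻³ = 2531 kN.
Governing: weld metal.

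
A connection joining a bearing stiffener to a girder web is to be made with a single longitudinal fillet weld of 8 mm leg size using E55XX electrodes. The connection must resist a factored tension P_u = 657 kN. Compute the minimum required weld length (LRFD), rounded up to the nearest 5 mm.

E55XX → F_EXX = 550 MPa.
Throat t_e = 0.707 × 8 = 5.656 mm.
φr_n = 0.75 × 0.6 × 550 × 5.656 × 10⁻³ = 1.4 kN/mm.
L_req = P_u / φr_n = 657 / 1.4 = 469.3 mm total.
Round up → use L = 470 mm.

L = 470 mm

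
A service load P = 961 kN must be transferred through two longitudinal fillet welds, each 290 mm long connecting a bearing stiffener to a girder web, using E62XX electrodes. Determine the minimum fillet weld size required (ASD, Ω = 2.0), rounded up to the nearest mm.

w = 13 mm

E62XX → F_EXX = 620 MPa.
Total weld length L = 580 mm.
Required throat t_e = P × Ω / (0.6 F_EXX × L) = 961 × 2.0 / (0.6 × 620 × 580 × 10⁻³) = 8.908 mm.
Required leg w = t_e / 0.707 = 12.6 mm → use 13 mm.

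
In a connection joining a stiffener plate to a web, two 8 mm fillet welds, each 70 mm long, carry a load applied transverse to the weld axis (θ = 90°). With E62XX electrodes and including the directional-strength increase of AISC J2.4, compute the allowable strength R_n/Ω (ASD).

R_n/Ω ≈ 221 kN

E62XX → F_EXX = 620 MPa.
t_e = 0.707 × 8 = 5.656 mm; A_we = 5.656 × 140 = 791.8 mm².
Directional factor: 1.0 + 0.5 sin^1.5(90°) = 1.5.
F_nw = 0.6 × 620 × 1.5 = 558 MPa.
R_n/Ω = (558 × 791.8) / 2.0 × 10⁻³ = 220.9 kN.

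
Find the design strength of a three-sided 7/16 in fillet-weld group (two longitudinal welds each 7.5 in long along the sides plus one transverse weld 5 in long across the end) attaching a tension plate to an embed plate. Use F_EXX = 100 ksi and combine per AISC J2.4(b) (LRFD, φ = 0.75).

φR_n ≈ 282 kips

t_e = 0.707 × 0.4375 = 0.3093 in.
R_nwl = 0.6 × 100 × 0.3093 × 15 = 278.4 kips (longitudinal, 2 welds).
R_nwt = 0.6 × 100 × 0.3093 × 5 = 92.79 kips (transverse, base value).
(i) R_nwl + R_nwt = 371.2 kips; (ii) 0.85 R_nwl + 1.5 R_nwt = 375.8 kips.
R_n = max = 375.8 kips [governs: (ii)]; φR_n = 281.9 kips.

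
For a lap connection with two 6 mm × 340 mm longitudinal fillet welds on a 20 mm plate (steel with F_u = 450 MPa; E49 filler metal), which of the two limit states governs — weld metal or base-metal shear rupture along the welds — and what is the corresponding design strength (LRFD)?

φR_n ≈ 636 kN (weld metal governs)

E49XX → F_EXX = 490 MPa.
t_e = 0.707 × 6 = 4.242 mm; L = 680 mm.
Weld metal: φR_n = 0.75 × 0.6 × 490 × 4.242 × 680 × 10⁻³ = 636 kN.
Base metal (shear rupture): φR_n = 0.75 × 0.6 × 450 × 20 × 680 × 10⁻³ = 2754 kN.
Governing: weld metal.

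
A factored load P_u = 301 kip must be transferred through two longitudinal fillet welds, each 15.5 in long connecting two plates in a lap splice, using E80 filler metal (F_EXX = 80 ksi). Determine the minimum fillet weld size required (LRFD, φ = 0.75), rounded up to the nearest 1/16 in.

w = 7/16 in

Total weld length L = 31 in.
Required throat t_e = P_u / (φ × 0.6 F_EXX × L) = 301 / (0.75 × 0.6 × 80 × 31) = 0.2697 in.
Required leg w = t_e / 0.707 = 0.3815 in → use 7/16 in.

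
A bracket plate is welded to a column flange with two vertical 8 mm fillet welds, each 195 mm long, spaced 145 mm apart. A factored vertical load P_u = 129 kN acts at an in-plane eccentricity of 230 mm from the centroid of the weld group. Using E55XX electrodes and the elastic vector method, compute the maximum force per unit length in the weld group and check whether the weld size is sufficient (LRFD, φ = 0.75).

f_max ≈ 1320 N/mm; adequate

E55XX → F_EXX = 550 MPa.
Total weld length L_w = 390 mm. Treat welds as unit-width lines.
Polar moment about centroid: J = 2[d³/12 + d(b/2)²] = 2[195³/12 + 195×72.5²] = 3286000 mm³.
Direct shear f_v = P/L_w = 129×10³ / 390 = 330.8 N/mm (vertical).
Torsion M = P·e = 129×10³ × 230 = 29670000 N·mm.
Critical point at (x, y) = (72.5, 97.5) from centroid. f_tx = M·y/J = 880.4 N/mm; f_ty = M·x/J = 654.7 N/mm.
Resultant f_max = √[f_tx² + (f_v + f_ty)²] = √[880.4² + (330.8 + 654.7)²] = 1321 N/mm.
Capacity per unit length: φr_n = 0.75 × 0.6 × 550 × (0.707 × 8) = 1400 N/mm.
1321 ≤ 1400 → adequate.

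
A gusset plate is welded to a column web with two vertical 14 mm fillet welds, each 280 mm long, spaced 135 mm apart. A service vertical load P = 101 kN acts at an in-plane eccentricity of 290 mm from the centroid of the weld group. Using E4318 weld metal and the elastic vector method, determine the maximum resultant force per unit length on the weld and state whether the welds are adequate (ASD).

E43XX → F_EXX = 430 MPa.
Total weld length L_w = 560 mm. Treat welds as unit-width lines.
Polar moment about centroid: J = 2[d³/12 + d(b/2)²] = 2[280³/12 + 280×67.5²] = 6210000 mm³.
Direct shear f_v = P/L_w = 101×10³ / 560 = 180.4 N/mm (vertical).
Torsion M = P·e = 101×10³ × 290 = 29290000 N·mm.
Critical point at (x, y) = (67.5, 140) from centroid. f_tx = M·y/J = 660.3 N/mm; f_ty = M·x/J = 318.4 N/mm.
Resultant f_max = √[f_tx² + (f_v + f_ty)²] = √[660.3² + (180.4 + 318.4)²] = 827.5 N/mm.
Capacity per unit length: r_n/Ω = (1/2.0) × 0.6 × 430 × (0.707 × 14) = 1277 N/mm.
827.5 ≤ 1277 → adequate.

f_max ≈ 827 N/mm; adequate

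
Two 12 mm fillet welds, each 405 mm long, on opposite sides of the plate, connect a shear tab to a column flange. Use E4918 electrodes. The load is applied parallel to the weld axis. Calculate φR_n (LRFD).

φR_n ≈ 1520 kN

E49XX → F_EXX = 490 MPa.
Effective throat t_e = 0.707 × 12 = 8.484 mm.
Total length L = 810 mm; A_we = 8.484 × 810 = 6872 mm².
F_nw = 0.6 F_EXX = 0.6 × 490 = 294 MPa.
φR_n = 0.75 × 294 × 6872 × 10⁻³ = 1515 kN.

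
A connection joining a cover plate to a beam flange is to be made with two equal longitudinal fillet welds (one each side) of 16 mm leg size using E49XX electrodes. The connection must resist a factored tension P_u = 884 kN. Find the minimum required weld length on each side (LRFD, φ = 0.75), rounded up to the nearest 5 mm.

L = 180 mm on each side

E49XX → F_EXX = 490 MPa.
Throat t_e = 0.707 × 16 = 11.31 mm.
φr_n = 0.75 × 0.6 × 490 × 11.31 × 10⁻³ = 2.494 kN/mm.
L_req = P_u / φr_n = 884 / 2.494 = 354.4 mm total.
Per side: 354.4 / 2 = 177.2 mm.
Round up → use L = 180 mm on each side.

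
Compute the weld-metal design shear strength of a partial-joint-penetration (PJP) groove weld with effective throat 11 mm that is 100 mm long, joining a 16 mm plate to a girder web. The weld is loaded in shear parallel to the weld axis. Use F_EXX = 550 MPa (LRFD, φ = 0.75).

φR_n ≈ 272 kN

Effective throat (given) t_e = 11 mm.
A_we = 11 × 100 = 1100 mm².
F_nw = 0.6 F_EXX = 330 MPa.
φR_n = 0.75 × 330 × 1100 × 10⁻³ = 272.2 kN.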